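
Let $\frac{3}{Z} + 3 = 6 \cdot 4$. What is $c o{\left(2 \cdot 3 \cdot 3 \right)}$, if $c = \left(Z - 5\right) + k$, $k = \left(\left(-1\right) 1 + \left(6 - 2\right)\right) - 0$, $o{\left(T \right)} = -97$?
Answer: $\frac{1261}{7} \approx 180.14$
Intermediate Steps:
$Z = \frac{1}{7}$ ($Z = \frac{3}{-3 + 6 \cdot 4} = \frac{3}{-3 + 24} = \frac{3}{21} = 3 \cdot \frac{1}{21} = \frac{1}{7} \approx 0.14286$)
$k = 3$ ($k = \left(-1 + 4\right) + 0 = 3 + 0 = 3$)
$c = - \frac{13}{7}$ ($c = \left(\frac{1}{7} - 5\right) + 3 = - \frac{34}{7} + 3 = - \frac{13}{7} \approx -1.8571$)
$c o{\left(2 \cdot 3 \cdot 3 \right)} = \left(- \frac{13}{7}\right) \left(-97\right) = \frac{1261}{7}$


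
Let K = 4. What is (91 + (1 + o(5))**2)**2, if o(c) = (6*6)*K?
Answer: 445885456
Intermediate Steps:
o(c) = 144 (o(c) = (6*6)*4 = 36*4 = 144)
(91 + (1 + o(5))**2)**2 = (91 + (1 + 144)**2)**2 = (91 + 145**2)**2 = (91 + 21025)**2 = 21116**2 = 445885456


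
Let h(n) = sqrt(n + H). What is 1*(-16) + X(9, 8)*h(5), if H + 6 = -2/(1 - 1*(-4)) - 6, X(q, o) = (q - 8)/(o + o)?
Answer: -16 + I*sqrt(185)/80 ≈ -16.0 + 0.17002*I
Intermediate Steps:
X(q, o) = (-8 + q)/(2*o) (X(q, o) = (-8 + q)/((2*o)) = (-8 + q)*(1/(2*o)) = (-8 + q)/(2*o))
H = -62/5 (H = -6 + (-2/(1 - 1*(-4)) - 6) = -6 + (-2/(1 + 4) - 6) = -6 + (-2/5 - 6) = -6 - 32/5 = -62/5 ≈ -12.400)
h(n) = sqrt(-62/5 + n) (h(n) = sqrt(n - 62/5) = sqrt(-62/5 + n))
1*(-16) + X(9, 8)*h(5) = 1*(-16) + ((1/2)*(-8 + 9)/8)*(sqrt(-310 + 25*5)/5) = -16 + ((1/2)*(1/8)*1)*(sqrt(-310 + 125)/5) = -16 + (sqrt(-185)/5)/16 = -16 + ((I*sqrt(185))/5)/16 = -16 + (I*sqrt(185)/5)/16 = -16 + I*sqrt(185)/80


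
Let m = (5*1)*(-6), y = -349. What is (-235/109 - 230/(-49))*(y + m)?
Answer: -5137345/5341 ≈ -961.87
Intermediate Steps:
m = -30 (m = 5*(-6) = -30)
(-235/109 - 230/(-49))*(y + m) = (-235/109 - 230/(-49))*(-349 - 30) = (-235*1/109 - 230*(-1/49))*(-379) = (-235/109 + 230/49)*(-379) = (13555/5341)*(-379) = -5137345/5341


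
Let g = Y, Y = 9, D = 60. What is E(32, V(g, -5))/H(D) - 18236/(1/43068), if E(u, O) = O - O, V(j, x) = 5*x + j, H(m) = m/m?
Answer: -785388048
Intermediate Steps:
H(m) = 1
g = 9
V(j, x) = j + 5*x
E(u, O) = 0
E(32, V(g, -5))/H(D) - 18236/(1/43068) = 0/1 - 18236/(1/43068) = 0*1 - 18236/1/43068 = 0 - 18236*43068 = 0 - 785388048 = -785388048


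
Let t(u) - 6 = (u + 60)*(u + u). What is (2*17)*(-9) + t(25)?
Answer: 3950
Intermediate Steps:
t(u) = 6 + 2*u*(60 + u) (t(u) = 6 + (u + 60)*(u + u) = 6 + (60 + u)*(2*u) = 6 + 2*u*(60 + u))
(2*17)*(-9) + t(25) = (2*17)*(-9) + (6 + 2*25² + 120*25) = 34*(-9) + (6 + 2*625 + 3000) = -306 + (6 + 1250 + 3000) = -306 + 4256 = 3950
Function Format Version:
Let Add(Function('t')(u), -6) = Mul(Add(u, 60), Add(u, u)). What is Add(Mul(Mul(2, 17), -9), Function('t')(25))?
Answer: 3950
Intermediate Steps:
Function('t')(u) = Add(6, Mul(2, u, Add(60, u))) (Function('t')(u) = Add(6, Mul(Add(u, 60), Add(u, u))) = Add(6, Mul(Add(60, u), Mul(2, u))) = Add(6, Mul(2, u, Add(60, u))))
Add(Mul(Mul(2, 17), -9), Function('t')(25)) = Add(Mul(Mul(2, 17), -9), Add(6, Mul(2, Pow(25, 2)), Mul(120, 25))) = Add(Mul(34, -9), Add(6, Mul(2, 625), 3000)) = Add(-306, Add(6, 1250, 3000)) = Add(-306, 4256) = 3950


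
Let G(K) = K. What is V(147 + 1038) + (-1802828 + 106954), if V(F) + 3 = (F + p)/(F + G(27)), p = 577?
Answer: -1027700581/606 ≈ -1.6959e+6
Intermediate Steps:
V(F) = -3 + (577 + F)/(27 + F) (V(F) = -3 + (F + 577)/(F + 27) = -3 + (577 + F)/(27 + F))
V(147 + 1038) + (-1802828 + 106954) = 2*(248 - (147 + 1038))/(27 + (147 + 1038)) + (-1802828 + 106954) = 2*(248 - 1*1185)/(27 + 1185) - 1695874 = 2*(248 - 1185)/1212 - 1695874 = 2*(1/1212)*(-937) - 1695874 = -937/606 - 1695874 = -1027700581/606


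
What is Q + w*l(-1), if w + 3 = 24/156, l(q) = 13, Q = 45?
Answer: 8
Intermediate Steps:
w = -37/13 (w = -3 + 24/156 = -3 + 24*(1/156) = -3 + 2/13 = -37/13 ≈ -2.8462)
Q + w*l(-1) = 45 - 37/13*13 = 45 - 37 = 8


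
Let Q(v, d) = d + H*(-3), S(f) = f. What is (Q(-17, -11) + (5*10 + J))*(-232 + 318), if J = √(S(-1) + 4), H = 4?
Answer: 2322 + 86*√3 ≈ 2471.0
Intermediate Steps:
Q(v, d) = -12 + d (Q(v, d) = d + 4*(-3) = d - 12 = -12 + d)
J = √3 (J = √(-1 + 4) = √3 ≈ 1.7320)
(Q(-17, -11) + (5*10 + J))*(-232 + 318) = ((-12 - 11) + (5*10 + √3))*(-232 + 318) = (-23 + (50 + √3))*86 = (27 + √3)*86 = 2322 + 86*√3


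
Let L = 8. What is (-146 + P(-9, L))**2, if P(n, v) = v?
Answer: 19044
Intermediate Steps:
(-146 + P(-9, L))**2 = (-146 + 8)**2 = (-138)**2 = 19044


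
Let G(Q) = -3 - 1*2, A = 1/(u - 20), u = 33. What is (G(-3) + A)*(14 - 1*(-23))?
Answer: -2368/13 ≈ -182.15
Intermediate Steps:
A = 1/13 (A = 1/(33 - 20) = 1/13 ≈ 0.076923)
G(Q) = -5 (G(Q) = -3 - 2 = -5)
(G(-3) + A)*(14 - 1*(-23)) = (-5 + 1/13)*(14 - 1*(-23)) = -64*(14 + 23)/13 = -64/13*37 = -2368/13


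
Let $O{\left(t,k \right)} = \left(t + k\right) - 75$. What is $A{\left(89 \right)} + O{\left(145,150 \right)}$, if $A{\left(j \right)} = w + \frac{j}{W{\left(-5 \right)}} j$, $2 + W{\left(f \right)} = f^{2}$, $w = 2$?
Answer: $\frac{13027}{23} \approx 566.39$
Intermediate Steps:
$W{\left(f \right)} = -2 + f^{2}$
$O{\left(t,k \right)} = -75 + k + t$ ($O{\left(t,k \right)} = \left(k + t\right) - 75 = -75 + k + t$)
$A{\left(j \right)} = 2 + \frac{j^{2}}{23}$ ($A{\left(j \right)} = 2 + \frac{j}{-2 + \left(-5\right)^{2}} j = 2 + \frac{j}{-2 + 25} j = 2 + \frac{j}{23} j = 2 + \frac{j^{2}}{23}$)
$A{\left(89 \right)} + O{\left(145,150 \right)} = \left(2 + \frac{89^{2}}{23}\right) + \left(-75 + 150 + 145\right) = \left(2 + \frac{1}{23} \cdot 7921\right) + 220 = \left(2 + \frac{7921}{23}\right) + 220 = \frac{7967}{23} + 220 = \frac{13027}{23}$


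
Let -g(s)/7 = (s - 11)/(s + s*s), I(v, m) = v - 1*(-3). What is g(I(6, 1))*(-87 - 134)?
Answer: -1547/45 ≈ -34.378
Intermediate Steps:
I(v, m) = 3 + v (I(v, m) = v + 3 = 3 + v)
g(s) = -7*(-11 + s)/(s + s**2) (g(s) = -7*(s - 11)/(s + s*s) = -7*(-11 + s)/(s + s**2))
g(I(6, 1))*(-87 - 134) = (7*(11 - (3 + 6))/((3 + 6)*(1 + (3 + 6))))*(-87 - 134) = (7*(11 - 1*9)/(9*(1 + 9)))*(-221) = (7*(1/9)*(11 - 9)/10)*(-221) = (7*(1/9)*(1/10)*2)*(-221) = (7/45)*(-221) = -1547/45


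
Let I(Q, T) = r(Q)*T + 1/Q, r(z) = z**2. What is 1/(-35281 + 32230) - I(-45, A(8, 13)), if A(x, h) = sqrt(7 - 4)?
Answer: 334/15255 - 2025*sqrt(3) ≈ -3507.4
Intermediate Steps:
A(x, h) = sqrt(3)
I(Q, T) = 1/Q + T*Q**2 (I(Q, T) = Q**2*T + 1/Q = T*Q**2 + 1/Q = 1/Q + T*Q**2)
1/(-35281 + 32230) - I(-45, A(8, 13)) = 1/(-35281 + 32230) - (1 + sqrt(3)*(-45)**3)/(-45) = 1/(-3051) - (-1)*(1 + sqrt(3)*(-91125))/45 = -1/3051 - (-1)*(1 - 91125*sqrt(3))/45 = -1/3051 - (-1/45 + 2025*sqrt(3)) = -1/3051 + (1/45 - 2025*sqrt(3)) = 334/15255 - 2025*sqrt(3)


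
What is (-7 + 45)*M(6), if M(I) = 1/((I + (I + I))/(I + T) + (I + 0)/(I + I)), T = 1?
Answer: 532/43 ≈ 12.372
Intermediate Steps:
M(I) = 1/(½ + 3*I/(1 + I)) (M(I) = 1/((I + (I + I))/(I + 1) + (I + 0)/(I + I)) = 1/((I + 2*I)/(1 + I) + I/((2*I))) = 1/((3*I)/(1 + I) + I*(1/(2*I))) = 1/(3*I/(1 + I) + ½) = 1/(½ + 3*I/(1 + I)))
(-7 + 45)*M(6) = (-7 + 45)*(2*(1 + 6)/(1 + 7*6)) = 38*(2*7/(1 + 42)) = 38*(2*7/43) = 38*(2*(1/43)*7) = 38*(14/43) = 532/43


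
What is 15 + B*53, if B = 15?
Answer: 810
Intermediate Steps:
15 + B*53 = 15 + 15*53 = 15 + 795 = 810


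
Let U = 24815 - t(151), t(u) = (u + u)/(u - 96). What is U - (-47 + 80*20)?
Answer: 1279108/55 ≈ 23257.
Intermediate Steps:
t(u) = 2*u/(-96 + u) (t(u) = (2*u)/(-96 + u) = 2*u/(-96 + u))
U = 1364523/55 (U = 24815 - 2*151/(-96 + 151) = 24815 - 2*151/55 = 24815 - 1*302/55 = 24815 - 302/55 = 1364523/55 ≈ 24810.)
U - (-47 + 80*20) = 1364523/55 - (-47 + 80*20) = 1364523/55 - (-47 + 1600) = 1364523/55 - 1*1553 = 1364523/55 - 1553 = 1279108/55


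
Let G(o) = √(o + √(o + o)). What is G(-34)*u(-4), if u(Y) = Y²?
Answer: 16*√(-34 + 2*I*√17) ≈ 11.233 + 93.969*I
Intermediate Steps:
G(o) = √(o + √2*√o) (G(o) = √(o + √(2*o)) = √(o + √2*√o))
G(-34)*u(-4) = √(-34 + √2*√(-34))*(-4)² = √(-34 + √2*(I*√34))*16 = √(-34 + 2*I*√17)*16 = 16*√(-34 + 2*I*√17)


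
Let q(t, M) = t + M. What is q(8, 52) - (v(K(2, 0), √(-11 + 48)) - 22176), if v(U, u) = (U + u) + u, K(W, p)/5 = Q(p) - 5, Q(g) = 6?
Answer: 22231 - 2*√37 ≈ 22219.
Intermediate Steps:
q(t, M) = M + t
K(W, p) = 5 (K(W, p) = 5*(6 - 5) = 5*1 = 5)
v(U, u) = U + 2*u
q(8, 52) - (v(K(2, 0), √(-11 + 48)) - 22176) = (52 + 8) - ((5 + 2*√(-11 + 48)) - 22176) = 60 - ((5 + 2*√37) - 22176) = 60 - (-22171 + 2*√37) = 60 + (22171 - 2*√37) = 22231 - 2*√37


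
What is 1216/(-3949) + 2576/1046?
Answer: 4450344/2065327 ≈ 2.1548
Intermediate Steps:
1216/(-3949) + 2576/1046 = 1216*(-1/3949) + 2576*(1/1046) = -1216/3949 + 1288/523 = 4450344/2065327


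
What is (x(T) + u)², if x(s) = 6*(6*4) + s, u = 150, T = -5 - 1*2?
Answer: 82369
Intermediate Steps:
T = -7 (T = -5 - 2 = -7)
x(s) = 144 + s (x(s) = 6*24 + s = 144 + s)
(x(T) + u)² = ((144 - 7) + 150)² = (137 + 150)² = 287² = 82369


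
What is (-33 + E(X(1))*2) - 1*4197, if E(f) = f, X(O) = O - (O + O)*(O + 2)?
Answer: -4240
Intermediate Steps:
X(O) = O - 2*O*(2 + O)
(-33 + E(X(1))*2) - 1*4197 = (-33 - 1*1*(3 + 2*1)*2) - 1*4197 = (-33 - 1*1*(3 + 2)*2) - 4197 = (-33 - 1*1*5*2) - 4197 = (-33 - 5*2) - 4197 = (-33 - 10) - 4197 = -43 - 4197 = -4240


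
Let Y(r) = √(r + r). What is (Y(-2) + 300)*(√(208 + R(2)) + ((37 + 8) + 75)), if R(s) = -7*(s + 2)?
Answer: 12*(20 + √5)*(150 + I) ≈ 40025.0 + 266.83*I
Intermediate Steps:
R(s) = -14 - 7*s (R(s) = -7*(2 + s) = -14 - 7*s)
Y(r) = √2*√r (Y(r) = √(2*r) = √2*√r)
(Y(-2) + 300)*(√(208 + R(2)) + ((37 + 8) + 75)) = (√2*√(-2) + 300)*(√(208 + (-14 - 7*2)) + ((37 + 8) + 75)) = (√2*(I*√2) + 300)*(√(208 + (-14 - 14)) + (45 + 75)) = (2*I + 300)*(√(208 - 28) + 120) = (300 + 2*I)*(√180 + 120) = (300 + 2*I)*(6*√5 + 120) = (300 + 2*I)*(120 + 6*√5) = (120 + 6*√5)*(300 + 2*I)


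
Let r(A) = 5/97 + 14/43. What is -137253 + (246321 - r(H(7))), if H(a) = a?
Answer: 454921055/4171 ≈ 1.0907e+5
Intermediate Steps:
r(A) = 1573/4171 (r(A) = 5*(1/97) + 14*(1/43) = 5/97 + 14/43 = 1573/4171)
-137253 + (246321 - r(H(7))) = -137253 + (246321 - 1*1573/4171) = -137253 + (246321 - 1573/4171) = -137253 + 1027403318/4171 = 454921055/4171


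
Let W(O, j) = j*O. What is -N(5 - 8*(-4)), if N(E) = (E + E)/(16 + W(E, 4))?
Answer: -37/82 ≈ -0.45122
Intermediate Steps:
W(O, j) = O*j
N(E) = 2*E/(16 + 4*E) (N(E) = (E + E)/(16 + E*4) = (2*E)/(16 + 4*E) = 2*E/(16 + 4*E))
-N(5 - 8*(-4)) = -(5 - 8*(-4))/(2*(4 + (5 - 8*(-4)))) = -(5 + 32)/(2*(4 + (5 + 32))) = -37/(2*(4 + 37)) = -37/(2*41) = -1*37/82 = -37/82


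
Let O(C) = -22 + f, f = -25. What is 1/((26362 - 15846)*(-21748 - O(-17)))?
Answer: -1/228207716 ≈ -4.3820e-9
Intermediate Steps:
O(C) = -47 (O(C) = -22 - 25 = -47)
1/((26362 - 15846)*(-21748 - O(-17))) = 1/((26362 - 15846)*(-21748 - 1*(-47))) = 1/(10516*(-21748 + 47)) = (1/10516)/(-21701) = (1/10516)*(-1/21701) = -1/228207716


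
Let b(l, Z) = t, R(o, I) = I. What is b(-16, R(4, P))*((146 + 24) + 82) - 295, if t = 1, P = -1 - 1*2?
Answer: -43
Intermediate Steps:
P = -3 (P = -1 - 2 = -3)
b(l, Z) = 1
b(-16, R(4, P))*((146 + 24) + 82) - 295 = 1*((146 + 24) + 82) - 295 = 1*(170 + 82) - 295 = 1*252 - 295 = 252 - 295 = -43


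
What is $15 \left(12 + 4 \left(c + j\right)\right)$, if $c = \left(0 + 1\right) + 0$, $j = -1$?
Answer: $180$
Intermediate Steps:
$c = 1$ ($c = 1 + 0 = 1$)
$15 \left(12 + 4 \left(c + j\right)\right) = 15 \left(12 + 4 \left(1 - 1\right)\right) = 15 \left(12 + 4 \cdot 0\right) = 15 \left(12 + 0\right) = 15 \cdot 12 = 180$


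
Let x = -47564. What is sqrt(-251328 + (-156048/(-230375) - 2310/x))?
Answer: I*sqrt(2493915232607523182670)/99614150 ≈ 501.33*I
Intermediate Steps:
sqrt(-251328 + (-156048/(-230375) - 2310/x)) = sqrt(-251328 + (-156048/(-230375) - 2310/(-47564))) = sqrt(-251328 + (-156048*(-1/230375) - 2310*(-1/47564))) = sqrt(-251328 + (156048/230375 + 105/2162)) = sqrt(-251328 + 361565151/498070750) = sqrt(-125178763890849/498070750) = I*sqrt(2493915232607523182670)/99614150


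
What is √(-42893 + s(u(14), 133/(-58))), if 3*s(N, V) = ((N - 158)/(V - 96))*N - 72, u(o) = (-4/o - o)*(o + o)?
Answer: I*√1419463581917/5701 ≈ 208.98*I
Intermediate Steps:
u(o) = 2*o*(-o - 4/o) (u(o) = (-o - 4/o)*(2*o) = 2*o*(-o - 4/o))
s(N, V) = -24 + N*(-158 + N)/(3*(-96 + V)) (s(N, V) = (((N - 158)/(V - 96))*N - 72)/3 = (((-158 + N)/(-96 + V))*N - 72)/3 = (N*(-158 + N)/(-96 + V) - 72)/3 = (-72 + N*(-158 + N)/(-96 + V))/3 = -24 + N*(-158 + N)/(3*(-96 + V)))
√(-42893 + s(u(14), 133/(-58))) = √(-42893 + (6912 + (-8 - 2*14²)² - 158*(-8 - 2*14²) - 9576/(-58))/(3*(-96 + 133/(-58)))) = √(-42893 + (6912 + (-8 - 2*196)² - 158*(-8 - 2*196) - 9576*(-1)/58)/(3*(-96 + 133*(-1/58)))) = √(-42893 + (6912 + (-8 - 392)² - 158*(-8 - 392) - 72*(-133/58))/(3*(-96 - 133/58))) = √(-42893 + (6912 + (-400)² - 158*(-400) + 4788/29)/(3*(-5701/58))) = √(-42893 + (⅓)*(-58/5701)*(6912 + 160000 + 63200 + 4788/29)) = √(-42893 + (⅓)*(-58/5701)*(6678036/29)) = √(-42893 - 4452024/5701) = √(-248985017/5701) = I*√1419463581917/5701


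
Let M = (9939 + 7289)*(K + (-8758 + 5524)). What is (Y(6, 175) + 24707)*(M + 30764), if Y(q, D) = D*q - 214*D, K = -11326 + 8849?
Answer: 1150104116392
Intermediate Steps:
K = -2477
Y(q, D) = -214*D + D*q
M = -98389108 (M = (9939 + 7289)*(-2477 + (-8758 + 5524)) = 17228*(-2477 - 3234) = 17228*(-5711) = -98389108)
(Y(6, 175) + 24707)*(M + 30764) = (175*(-214 + 6) + 24707)*(-98389108 + 30764) = (175*(-208) + 24707)*(-98358344) = (-36400 + 24707)*(-98358344) = -11693*(-98358344) = 1150104116392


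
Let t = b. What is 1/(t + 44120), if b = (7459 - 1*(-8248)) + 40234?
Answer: 1/100061 ≈ 9.9939e-6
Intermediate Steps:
b = 55941 (b = (7459 + 8248) + 40234 = 15707 + 40234 = 55941)
t = 55941
1/(t + 44120) = 1/(55941 + 44120) = 1/100061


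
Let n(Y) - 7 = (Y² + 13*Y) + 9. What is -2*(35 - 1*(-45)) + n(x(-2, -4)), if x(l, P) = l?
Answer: -166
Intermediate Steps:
n(Y) = 16 + Y² + 13*Y (n(Y) = 7 + ((Y² + 13*Y) + 9) = 7 + (9 + Y² + 13*Y) = 16 + Y² + 13*Y)
-2*(35 - 1*(-45)) + n(x(-2, -4)) = -2*(35 - 1*(-45)) + (16 + (-2)² + 13*(-2)) = -2*(35 + 45) + (16 + 4 - 26) = -2*80 - 6 = -160 - 6 = -166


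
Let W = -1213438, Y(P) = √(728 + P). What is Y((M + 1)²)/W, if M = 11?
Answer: -√218/606719 ≈ -2.4336e-5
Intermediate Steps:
Y((M + 1)²)/W = √(728 + (11 + 1)²)/(-1213438) = √(728 + 12²)*(-1/1213438) = √(728 + 144)*(-1/1213438) = √872*(-1/1213438) = (2*√218)*(-1/1213438) = -√218/606719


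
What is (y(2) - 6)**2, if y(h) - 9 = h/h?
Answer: 16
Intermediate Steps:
y(h) = 10 (y(h) = 9 + h/h = 9 + 1 = 10)
(y(2) - 6)**2 = (10 - 6)**2 = 4**2 = 16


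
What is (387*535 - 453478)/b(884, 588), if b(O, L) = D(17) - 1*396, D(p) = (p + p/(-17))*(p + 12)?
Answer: -246433/68 ≈ -3624.0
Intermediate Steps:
D(p) = 16*p*(12 + p)/17 (D(p) = (p + p*(-1/17))*(12 + p) = (p - p/17)*(12 + p) = (16*p/17)*(12 + p) = 16*p*(12 + p)/17)
b(O, L) = 68 (b(O, L) = (16/17)*17*(12 + 17) - 1*396 = (16/17)*17*29 - 396 = 464 - 396 = 68)
(387*535 - 453478)/b(884, 588) = (387*535 - 453478)/68 = (207045 - 453478)*(1/68) = -246433*1/68 = -246433/68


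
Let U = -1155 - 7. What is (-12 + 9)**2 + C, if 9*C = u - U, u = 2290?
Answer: 3533/9 ≈ 392.56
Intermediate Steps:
U = -1162
C = 3452/9 (C = (2290 - 1*(-1162))/9 = (2290 + 1162)/9 = (1/9)*3452 = 3452/9 ≈ 383.56)
(-12 + 9)**2 + C = (-12 + 9)**2 + 3452/9 = (-3)**2 + 3452/9 = 9 + 3452/9 = 3533/9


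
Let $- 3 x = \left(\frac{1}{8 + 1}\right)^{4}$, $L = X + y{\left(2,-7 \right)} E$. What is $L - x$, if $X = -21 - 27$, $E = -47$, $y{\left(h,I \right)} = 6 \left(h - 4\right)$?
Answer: $\frac{10156429}{19683} \approx 516.0$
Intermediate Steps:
$y{\left(h,I \right)} = -24 + 6 h$ ($y{\left(h,I \right)} = 6 \left(-4 + h\right) = -24 + 6 h$)
$X = -48$ ($X = -21 - 27 = -48$)
$L = 516$ ($L = -48 + \left(-24 + 6 \cdot 2\right) \left(-47\right) = -48 + \left(-24 + 12\right) \left(-47\right) = -48 - -564 = -48 + 564 = 516$)
$x = - \frac{1}{19683}$ ($x = - \frac{\left(\frac{1}{8 + 1}\right)^{4}}{3} = - \frac{\left(\frac{1}{9}\right)^{4}}{3} = - \frac{1}{3 \cdot 6561} = \left(- \frac{1}{3}\right) \frac{1}{6561} = - \frac{1}{19683} \approx -5.0805 \cdot 10^{-5}$)
$L - x = 516 - - \frac{1}{19683} = 516 + \frac{1}{19683} = \frac{10156429}{19683}$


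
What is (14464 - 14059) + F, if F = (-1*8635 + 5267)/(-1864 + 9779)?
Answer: 3202207/7915 ≈ 404.57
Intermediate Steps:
F = -3368/7915 (F = (-8635 + 5267)/7915 = -3368*1/7915 = -3368/7915 ≈ -0.42552)
(14464 - 14059) + F = (14464 - 14059) - 3368/7915 = 405 - 3368/7915 = 3202207/7915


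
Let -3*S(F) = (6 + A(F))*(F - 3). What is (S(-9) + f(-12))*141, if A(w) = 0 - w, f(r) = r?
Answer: 6768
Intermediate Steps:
A(w) = -w
S(F) = -(-3 + F)*(6 - F)/3 (S(F) = -(6 - F)*(F - 3)/3 = -(6 - F)*(-3 + F)/3 = -(-3 + F)*(6 - F)/3)
(S(-9) + f(-12))*141 = ((6 - 3*(-9) + (⅓)*(-9)²) - 12)*141 = ((6 + 27 + (⅓)*81) - 12)*141 = ((6 + 27 + 27) - 12)*141 = (60 - 12)*141 = 48*141 = 6768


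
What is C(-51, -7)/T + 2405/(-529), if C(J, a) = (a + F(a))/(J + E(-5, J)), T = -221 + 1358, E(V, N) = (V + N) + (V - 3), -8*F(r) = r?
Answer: -109378273/24058920 ≈ -4.5463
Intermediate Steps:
F(r) = -r/8
E(V, N) = -3 + N + 2*V (E(V, N) = (N + V) + (-3 + V) = -3 + N + 2*V)
T = 1137
C(J, a) = 7*a/(8*(-13 + 2*J)) (C(J, a) = (a - a/8)/(J + (-3 + J + 2*(-5))) = (7*a/8)/(J + (-3 + J - 10)) = (7*a/8)/(J + (-13 + J)) = (7*a/8)/(-13 + 2*J) = 7*a/(8*(-13 + 2*J)))
C(-51, -7)/T + 2405/(-529) = ((7/8)*(-7)/(-13 + 2*(-51)))/1137 + 2405/(-529) = ((7/8)*(-7)/(-13 - 102))*(1/1137) + 2405*(-1/529) = ((7/8)*(-7)/(-115))*(1/1137) - 2405/529 = ((7/8)*(-7)*(-1/115))*(1/1137) - 2405/529 = (49/920)*(1/1137) - 2405/529 = 49/1046040 - 2405/529 = -109378273/24058920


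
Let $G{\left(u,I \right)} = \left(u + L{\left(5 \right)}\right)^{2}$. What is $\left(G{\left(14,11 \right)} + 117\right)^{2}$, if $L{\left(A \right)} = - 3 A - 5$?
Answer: $23409$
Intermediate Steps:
$L{\left(A \right)} = -5 - 3 A$
$G{\left(u,I \right)} = \left(-20 + u\right)^{2}$ ($G{\left(u,I \right)} = \left(u - 20\right)^{2} = \left(-20 + u\right)^{2}$)
$\left(G{\left(14,11 \right)} + 117\right)^{2} = \left(\left(-20 + 14\right)^{2} + 117\right)^{2} = \left(\left(-6\right)^{2} + 117\right)^{2} = \left(36 + 117\right)^{2} = 153^{2} = 23409$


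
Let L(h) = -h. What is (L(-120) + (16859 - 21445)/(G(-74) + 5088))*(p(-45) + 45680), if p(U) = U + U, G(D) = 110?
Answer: 14114071330/2599 ≈ 5.4306e+6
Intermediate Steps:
p(U) = 2*U
(L(-120) + (16859 - 21445)/(G(-74) + 5088))*(p(-45) + 45680) = (-1*(-120) + (16859 - 21445)/(110 + 5088))*(2*(-45) + 45680) = (120 - 4586/5198)*(-90 + 45680) = (120 - 4586*1/5198)*45590 = (120 - 2293/2599)*45590 = (309587/2599)*45590 = 14114071330/2599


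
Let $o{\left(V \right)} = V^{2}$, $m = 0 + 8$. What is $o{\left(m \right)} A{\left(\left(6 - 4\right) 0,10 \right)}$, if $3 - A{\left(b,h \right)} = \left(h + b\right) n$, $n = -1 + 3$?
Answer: $-1088$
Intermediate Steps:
$m = 8$
$n = 2$
$A{\left(b,h \right)} = 3 - 2 b - 2 h$ ($A{\left(b,h \right)} = 3 - \left(h + b\right) 2 = 3 - \left(b + h\right) 2 = 3 - \left(2 b + 2 h\right) = 3 - 2 b - 2 h$)
$o{\left(m \right)} A{\left(\left(6 - 4\right) 0,10 \right)} = 8^{2} \left(3 - 2 \left(6 - 4\right) 0 - 20\right) = 64 \left(3 - 2 \cdot 2 \cdot 0 - 20\right) = 64 \left(3 - 0 - 20\right) = 64 \left(3 + 0 - 20\right) = 64 \left(-17\right) = -1088$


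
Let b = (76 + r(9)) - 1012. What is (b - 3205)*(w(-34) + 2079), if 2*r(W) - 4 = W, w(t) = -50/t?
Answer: -146228996/17 ≈ -8.6017e+6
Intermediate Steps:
r(W) = 2 + W/2
b = -1859/2 (b = (76 + (2 + (1/2)*9)) - 1012 = (76 + (2 + 9/2)) - 1012 = (76 + 13/2) - 1012 = 165/2 - 1012 = -1859/2 ≈ -929.50)
(b - 3205)*(w(-34) + 2079) = (-1859/2 - 3205)*(-50/(-34) + 2079) = -8269*(-50*(-1/34) + 2079)/2 = -8269*(25/17 + 2079)/2 = -8269/2*35368/17 = -146228996/17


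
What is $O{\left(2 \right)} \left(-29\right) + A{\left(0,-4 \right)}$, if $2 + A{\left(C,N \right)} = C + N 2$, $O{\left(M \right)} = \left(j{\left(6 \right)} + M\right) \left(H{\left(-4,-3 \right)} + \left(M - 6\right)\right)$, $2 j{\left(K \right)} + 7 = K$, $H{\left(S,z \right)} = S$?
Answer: $338$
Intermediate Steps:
$j{\left(K \right)} = - \frac{7}{2} + \frac{K}{2}$
$O{\left(M \right)} = \left(-10 + M\right) \left(- \frac{1}{2} + M\right)$ ($O{\left(M \right)} = \left(\left(- \frac{7}{2} + \frac{1}{2} \cdot 6\right) + M\right) \left(-4 + \left(M - 6\right)\right) = \left(\left(- \frac{7}{2} + 3\right) + M\right) \left(-4 + \left(M - 6\right)\right) = \left(- \frac{1}{2} + M\right) \left(-4 + \left(-6 + M\right)\right) = \left(- \frac{1}{2} + M\right) \left(-10 + M\right) = \left(-10 + M\right) \left(- \frac{1}{2} + M\right)$)
$A{\left(C,N \right)} = -2 + C + 2 N$ ($A{\left(C,N \right)} = -2 + \left(C + N 2\right) = -2 + \left(C + 2 N\right) = -2 + C + 2 N$)
$O{\left(2 \right)} \left(-29\right) + A{\left(0,-4 \right)} = \left(5 + 2^{2} - 21\right) \left(-29\right) + \left(-2 + 0 + 2 \left(-4\right)\right) = \left(5 + 4 - 21\right) \left(-29\right) - 10 = \left(-12\right) \left(-29\right) - 10 = 348 - 10 = 338$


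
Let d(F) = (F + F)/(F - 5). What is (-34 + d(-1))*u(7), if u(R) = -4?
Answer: 404/3 ≈ 134.67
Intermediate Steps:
d(F) = 2*F/(-5 + F) (d(F) = (2*F)/(-5 + F) = 2*F/(-5 + F))
(-34 + d(-1))*u(7) = (-34 + 2*(-1)/(-5 - 1))*(-4) = (-34 + 2*(-1)/(-6))*(-4) = (-34 + 2*(-1)*(-⅙))*(-4) = (-34 + ⅓)*(-4) = -101/3*(-4) = 404/3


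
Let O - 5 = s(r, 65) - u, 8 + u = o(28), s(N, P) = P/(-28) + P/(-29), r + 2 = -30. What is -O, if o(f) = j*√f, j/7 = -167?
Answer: -6851/812 - 2338*√7 ≈ -6194.2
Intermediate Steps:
r = -32 (r = -2 - 30 = -32)
j = -1169 (j = 7*(-167) = -1169)
s(N, P) = -57*P/812 (s(N, P) = P*(-1/28) + P*(-1/29) = -P/28 - P/29 = -57*P/812)
o(f) = -1169*√f
u = -8 - 2338*√7 ≈ -6193.8
O = 6851/812 + 2338*√7 (O = 5 + (-57/812*65 - (-8 - 2338*√7)) = 5 + (-3705/812 + (8 + 2338*√7)) = 5 + (2791/812 + 2338*√7) = 6851/812 + 2338*√7 ≈ 6194.2)
-O = -(6851/812 + 2338*√7) = -6851/812 - 2338*√7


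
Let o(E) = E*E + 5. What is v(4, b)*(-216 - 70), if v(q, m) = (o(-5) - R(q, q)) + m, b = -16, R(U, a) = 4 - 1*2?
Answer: -3432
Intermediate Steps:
R(U, a) = 2 (R(U, a) = 4 - 2 = 2)
o(E) = 5 + E² (o(E) = E² + 5 = 5 + E²)
v(q, m) = 28 + m (v(q, m) = ((5 + (-5)²) - 1*2) + m = ((5 + 25) - 2) + m = (30 - 2) + m = 28 + m)
v(4, b)*(-216 - 70) = (28 - 16)*(-216 - 70) = 12*(-286) = -3432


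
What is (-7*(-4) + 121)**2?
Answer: 22201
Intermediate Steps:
(-7*(-4) + 121)**2 = (28 + 121)**2 = 149**2 = 22201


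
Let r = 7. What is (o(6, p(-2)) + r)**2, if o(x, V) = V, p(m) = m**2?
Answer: 121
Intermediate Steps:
(o(6, p(-2)) + r)**2 = ((-2)**2 + 7)**2 = (4 + 7)**2 = 11**2 = 121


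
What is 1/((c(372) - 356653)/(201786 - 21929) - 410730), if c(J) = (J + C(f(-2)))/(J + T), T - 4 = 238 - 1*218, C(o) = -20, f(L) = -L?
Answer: -1618713/664857200359 ≈ -2.4347e-6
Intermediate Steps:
T = 24 (T = 4 + (238 - 1*218) = 4 + (238 - 218) = 4 + 20 = 24)
c(J) = (-20 + J)/(24 + J) (c(J) = (J - 20)/(J + 24) = (-20 + J)/(24 + J))
1/((c(372) - 356653)/(201786 - 21929) - 410730) = 1/(((-20 + 372)/(24 + 372) - 356653)/(201786 - 21929) - 410730) = 1/((352/396 - 356653)/179857 - 410730) = 1/(((1/396)*352 - 356653)*(1/179857) - 410730) = 1/((8/9 - 356653)*(1/179857) - 410730) = 1/(-3209869/9*1/179857 - 410730) = 1/(-3209869/1618713 - 410730) = 1/(-664857200359/1618713) = -1618713/664857200359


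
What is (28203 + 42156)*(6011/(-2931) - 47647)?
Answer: -3275431157704/977 ≈ -3.3525e+9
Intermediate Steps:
(28203 + 42156)*(6011/(-2931) - 47647) = 70359*(6011*(-1/2931) - 47647) = 70359*(-6011/2931 - 47647) = 70359*(-139659368/2931) = -3275431157704/977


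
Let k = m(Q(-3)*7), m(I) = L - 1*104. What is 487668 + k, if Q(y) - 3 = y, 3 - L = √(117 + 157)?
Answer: 487567 - √274 ≈ 4.8755e+5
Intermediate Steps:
L = 3 - √274 (L = 3 - √(117 + 157) = 3 - √274 ≈ -13.553)
Q(y) = 3 + y
m(I) = -101 - √274 (m(I) = (3 - √274) - 1*104 = (3 - √274) - 104 = -101 - √274)
k = -101 - √274 ≈ -117.55
487668 + k = 487668 + (-101 - √274) = 487567 - √274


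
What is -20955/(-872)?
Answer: 20955/872 ≈ 24.031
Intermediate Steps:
-20955/(-872) = -20955*(-1)/872 = -33*(-635/872) = 20955/872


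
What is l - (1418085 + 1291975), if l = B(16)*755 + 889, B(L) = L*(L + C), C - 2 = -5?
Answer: -2552131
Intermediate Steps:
C = -3 (C = 2 - 5 = -3)
B(L) = L*(-3 + L) (B(L) = L*(L - 3) = L*(-3 + L))
l = 157929 (l = (16*(-3 + 16))*755 + 889 = (16*13)*755 + 889 = 208*755 + 889 = 157040 + 889 = 157929)
l - (1418085 + 1291975) = 157929 - (1418085 + 1291975) = 157929 - 1*2710060 = 157929 - 2710060 = -2552131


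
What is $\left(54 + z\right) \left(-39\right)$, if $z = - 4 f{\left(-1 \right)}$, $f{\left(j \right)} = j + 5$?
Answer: $-1482$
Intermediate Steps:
$f{\left(j \right)} = 5 + j$
$z = -16$ ($z = - 4 \left(5 - 1\right) = \left(-4\right) 4 = -16$)
$\left(54 + z\right) \left(-39\right) = \left(54 - 16\right) \left(-39\right) = 38 \left(-39\right) = -1482$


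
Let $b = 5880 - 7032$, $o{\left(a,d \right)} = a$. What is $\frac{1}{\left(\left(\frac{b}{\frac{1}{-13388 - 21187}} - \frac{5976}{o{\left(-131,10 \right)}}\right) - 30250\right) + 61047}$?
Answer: $\frac{131}{5221822783} \approx 2.5087 \cdot 10^{-8}$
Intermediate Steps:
$b = -1152$
$\frac{1}{\left(\left(\frac{b}{\frac{1}{-13388 - 21187}} - \frac{5976}{o{\left(-131,10 \right)}}\right) - 30250\right) + 61047} = \frac{1}{\left(\left(- \frac{1152}{\frac{1}{-13388 - 21187}} - \frac{5976}{-131}\right) - 30250\right) + 61047} = \frac{1}{\left(\left(- \frac{1152}{\frac{1}{-34575}} - - \frac{5976}{131}\right) - 30250\right) + 61047} = \frac{1}{\left(\left(- \frac{1152}{- \frac{1}{34575}} + \frac{5976}{131}\right) - 30250\right) + 61047} = \frac{1}{\left(\left(\left(-1152\right) \left(-34575\right) + \frac{5976}{131}\right) - 30250\right) + 61047} = \frac{1}{\left(\left(39830400 + \frac{5976}{131}\right) - 30250\right) + 61047} = \frac{1}{\left(\frac{5217788376}{131} - 30250\right) + 61047} = \frac{1}{\frac{5213825626}{131} + 61047} = \frac{1}{\frac{5221822783}{131}} = \frac{131}{5221822783}$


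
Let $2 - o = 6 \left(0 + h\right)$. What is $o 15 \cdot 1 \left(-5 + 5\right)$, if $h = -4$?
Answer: $0$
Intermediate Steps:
$o = 26$ ($o = 2 - 6 \left(0 - 4\right) = 2 - 6 \left(-4\right) = 2 - -24 = 2 + 24 = 26$)
$o 15 \cdot 1 \left(-5 + 5\right) = 26 \cdot 15 \cdot 1 \left(-5 + 5\right) = 390 \cdot 1 \cdot 0 = 390 \cdot 0 = 0$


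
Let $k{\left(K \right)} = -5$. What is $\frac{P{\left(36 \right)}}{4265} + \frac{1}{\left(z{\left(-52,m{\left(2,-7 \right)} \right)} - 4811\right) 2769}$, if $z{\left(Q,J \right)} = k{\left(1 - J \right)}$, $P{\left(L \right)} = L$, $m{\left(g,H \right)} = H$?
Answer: $\frac{480073879}{56875924560} \approx 0.0084407$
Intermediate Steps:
$z{\left(Q,J \right)} = -5$
$\frac{P{\left(36 \right)}}{4265} + \frac{1}{\left(z{\left(-52,m{\left(2,-7 \right)} \right)} - 4811\right) 2769} = \frac{36}{4265} + \frac{1}{\left(-5 - 4811\right) 2769} = 36 \cdot \frac{1}{4265} + \frac{1}{-4816} \cdot \frac{1}{2769} = \frac{36}{4265} - \frac{1}{13335504} = \frac{480073879}{56875924560}$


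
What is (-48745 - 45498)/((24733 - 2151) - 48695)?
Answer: 94243/26113 ≈ 3.6090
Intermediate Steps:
(-48745 - 45498)/((24733 - 2151) - 48695) = -94243/(22582 - 48695) = -94243/(-26113) = -94243*(-1/26113) = 94243/26113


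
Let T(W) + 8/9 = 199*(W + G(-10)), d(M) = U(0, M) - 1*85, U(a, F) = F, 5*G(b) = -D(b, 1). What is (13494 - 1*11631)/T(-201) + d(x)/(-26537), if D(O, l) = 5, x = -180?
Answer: -15177023/417427010 ≈ -0.036358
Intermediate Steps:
G(b) = -1 (G(b) = (-1*5)/5 = (1/5)*(-5) = -1)
d(M) = -85 + M (d(M) = M - 1*85 = M - 85 = -85 + M)
T(W) = -1799/9 + 199*W (T(W) = -8/9 + 199*(W - 1) = -8/9 + 199*(-1 + W) = -8/9 + (-199 + 199*W) = -1799/9 + 199*W)
(13494 - 1*11631)/T(-201) + d(x)/(-26537) = (13494 - 1*11631)/(-1799/9 + 199*(-201)) + (-85 - 180)/(-26537) = (13494 - 11631)/(-1799/9 - 39999) - 265*(-1/26537) = 1863/(-361790/9) + 265/26537 = 1863*(-9/361790) + 265/26537 = -729/15730 + 265/26537 = -15177023/417427010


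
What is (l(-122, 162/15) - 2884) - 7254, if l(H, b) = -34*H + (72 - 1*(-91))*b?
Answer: -21148/5 ≈ -4229.6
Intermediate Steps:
l(H, b) = -34*H + 163*b (l(H, b) = -34*H + (72 + 91)*b = -34*H + 163*b)
(l(-122, 162/15) - 2884) - 7254 = ((-34*(-122) + 163*(162/15)) - 2884) - 7254 = ((4148 + 163*(162*(1/15))) - 2884) - 7254 = ((4148 + 163*(54/5)) - 2884) - 7254 = ((4148 + 8802/5) - 2884) - 7254 = (29542/5 - 2884) - 7254 = 15122/5 - 7254 = -21148/5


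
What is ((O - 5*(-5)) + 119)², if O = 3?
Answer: 21609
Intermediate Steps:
((O - 5*(-5)) + 119)² = ((3 - 5*(-5)) + 119)² = ((3 + 25) + 119)² = (28 + 119)² = 147² = 21609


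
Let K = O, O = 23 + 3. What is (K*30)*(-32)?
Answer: -24960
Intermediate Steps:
O = 26
K = 26
(K*30)*(-32) = (26*30)*(-32) = 780*(-32) = -24960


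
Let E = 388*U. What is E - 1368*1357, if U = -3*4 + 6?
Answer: -1858704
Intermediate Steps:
U = -6 (U = -12 + 6 = -6)
E = -2328 (E = 388*(-6) = -2328)
E - 1368*1357 = -2328 - 1368*1357 = -2328 - 1856376 = -1858704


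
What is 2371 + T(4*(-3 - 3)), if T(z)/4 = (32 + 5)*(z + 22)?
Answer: 2075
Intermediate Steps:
T(z) = 3256 + 148*z (T(z) = 4*((32 + 5)*(z + 22)) = 4*(37*(22 + z)) = 4*(814 + 37*z) = 3256 + 148*z)
2371 + T(4*(-3 - 3)) = 2371 + (3256 + 148*(4*(-3 - 3))) = 2371 + (3256 + 148*(4*(-6))) = 2371 + (3256 + 148*(-24)) = 2371 + (3256 - 3552) = 2371 - 296 = 2075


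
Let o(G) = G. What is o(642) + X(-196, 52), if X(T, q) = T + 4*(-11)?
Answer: 402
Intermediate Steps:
X(T, q) = -44 + T (X(T, q) = T - 44 = -44 + T)
o(642) + X(-196, 52) = 642 + (-44 - 196) = 642 - 240 = 402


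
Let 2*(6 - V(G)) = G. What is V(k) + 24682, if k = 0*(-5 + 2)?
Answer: 24688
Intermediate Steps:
k = 0 (k = 0*(-3) = 0)
V(G) = 6 - G/2
V(k) + 24682 = (6 - 1/2*0) + 24682 = (6 + 0) + 24682 = 6 + 24682 = 24688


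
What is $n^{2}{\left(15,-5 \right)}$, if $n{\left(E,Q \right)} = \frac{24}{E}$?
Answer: $\frac{64}{25} \approx 2.56$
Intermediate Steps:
$n^{2}{\left(15,-5 \right)} = \left(\frac{24}{15}\right)^{2} = \left(24 \cdot \frac{1}{15}\right)^{2} = \left(\frac{8}{5}\right)^{2} = \frac{64}{25}$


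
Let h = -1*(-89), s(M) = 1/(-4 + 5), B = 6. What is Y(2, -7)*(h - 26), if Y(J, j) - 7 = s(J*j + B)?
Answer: 504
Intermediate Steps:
s(M) = 1 (s(M) = 1/1 = 1)
Y(J, j) = 8 (Y(J, j) = 7 + 1 = 8)
h = 89
Y(2, -7)*(h - 26) = 8*(89 - 26) = 8*63 = 504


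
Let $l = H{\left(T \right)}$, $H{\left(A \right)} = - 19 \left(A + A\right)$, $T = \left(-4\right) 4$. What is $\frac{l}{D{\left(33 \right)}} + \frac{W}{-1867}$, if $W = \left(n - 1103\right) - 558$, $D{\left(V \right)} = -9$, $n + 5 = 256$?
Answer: $- \frac{1122446}{16803} \approx -66.8$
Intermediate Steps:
$n = 251$ ($n = -5 + 256 = 251$)
$W = -1410$ ($W = \left(251 - 1103\right) - 558 = -852 - 558 = -1410$)
$T = -16$
$H{\left(A \right)} = - 38 A$ ($H{\left(A \right)} = - 19 \cdot 2 A = - 38 A$)
$l = 608$ ($l = \left(-38\right) \left(-16\right) = 608$)
$\frac{l}{D{\left(33 \right)}} + \frac{W}{-1867} = \frac{608}{-9} - \frac{1410}{-1867} = 608 \left(- \frac{1}{9}\right) - - \frac{1410}{1867} = - \frac{608}{9} + \frac{1410}{1867} = - \frac{1122446}{16803}$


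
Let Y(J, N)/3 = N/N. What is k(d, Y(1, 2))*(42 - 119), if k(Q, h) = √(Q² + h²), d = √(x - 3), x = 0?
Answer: -77*√6 ≈ -188.61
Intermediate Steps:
Y(J, N) = 3 (Y(J, N) = 3*(N/N) = 3*1 = 3)
d = I*√3 (d = √(0 - 3) = √(-3) = I*√3 ≈ 1.732*I)
k(d, Y(1, 2))*(42 - 119) = √((I*√3)² + 3²)*(42 - 119) = √(-3 + 9)*(-77) = √6*(-77) = -77*√6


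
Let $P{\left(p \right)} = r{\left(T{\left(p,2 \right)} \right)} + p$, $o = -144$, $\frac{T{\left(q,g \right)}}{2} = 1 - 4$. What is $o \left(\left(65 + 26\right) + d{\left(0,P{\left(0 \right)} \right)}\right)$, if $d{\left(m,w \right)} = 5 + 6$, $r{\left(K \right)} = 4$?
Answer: $-14688$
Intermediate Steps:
$T{\left(q,g \right)} = -6$ ($T{\left(q,g \right)} = 2 \left(1 - 4\right) = 2 \left(-3\right) = -6$)
$P{\left(p \right)} = 4 + p$
$d{\left(m,w \right)} = 11$
$o \left(\left(65 + 26\right) + d{\left(0,P{\left(0 \right)} \right)}\right) = - 144 \left(\left(65 + 26\right) + 11\right) = - 144 \left(91 + 11\right) = \left(-144\right) 102 = -14688$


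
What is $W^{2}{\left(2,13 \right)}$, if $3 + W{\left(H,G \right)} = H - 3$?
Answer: $16$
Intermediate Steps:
$W{\left(H,G \right)} = -6 + H$ ($W{\left(H,G \right)} = -3 + \left(H - 3\right) = -3 + \left(-3 + H\right) = -6 + H$)
$W^{2}{\left(2,13 \right)} = \left(-6 + 2\right)^{2} = \left(-4\right)^{2} = 16$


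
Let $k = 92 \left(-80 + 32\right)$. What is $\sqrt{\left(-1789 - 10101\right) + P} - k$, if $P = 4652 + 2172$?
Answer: $4416 + i \sqrt{5066} \approx 4416.0 + 71.176 i$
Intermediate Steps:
$P = 6824$
$k = -4416$ ($k = 92 \left(-48\right) = -4416$)
$\sqrt{\left(-1789 - 10101\right) + P} - k = \sqrt{\left(-1789 - 10101\right) + 6824} - -4416 = \sqrt{\left(-1789 - 10101\right) + 6824} + 4416 = \sqrt{-11890 + 6824} + 4416 = \sqrt{-5066} + 4416 = i \sqrt{5066} + 4416 = 4416 + i \sqrt{5066}$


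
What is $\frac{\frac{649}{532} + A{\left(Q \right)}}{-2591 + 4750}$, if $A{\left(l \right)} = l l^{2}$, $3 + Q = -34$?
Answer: $- \frac{26946747}{1148588} \approx -23.461$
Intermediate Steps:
$Q = -37$ ($Q = -3 - 34 = -37$)
$A{\left(l \right)} = l^{3}$
$\frac{\frac{649}{532} + A{\left(Q \right)}}{-2591 + 4750} = \frac{\frac{649}{532} + \left(-37\right)^{3}}{-2591 + 4750} = \frac{649 \cdot \frac{1}{532} - 50653}{2159} = \left(\frac{649}{532} - 50653\right) \frac{1}{2159} = \left(- \frac{26946747}{532}\right) \frac{1}{2159} = - \frac{26946747}{1148588}$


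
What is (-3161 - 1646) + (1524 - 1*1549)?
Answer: -4832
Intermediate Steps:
(-3161 - 1646) + (1524 - 1*1549) = -4807 + (1524 - 1549) = -4807 - 25 = -4832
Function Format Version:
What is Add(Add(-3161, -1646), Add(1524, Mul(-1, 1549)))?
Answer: -4832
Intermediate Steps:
Add(Add(-3161, -1646), Add(1524, Mul(-1, 1549))) = Add(-4807, Add(1524, -1549)) = Add(-4807, -25) = -4832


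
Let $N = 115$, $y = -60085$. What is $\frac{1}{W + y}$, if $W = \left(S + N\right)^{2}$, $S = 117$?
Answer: $- \frac{1}{6261} \approx -0.00015972$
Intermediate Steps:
$W = 53824$ ($W = \left(117 + 115\right)^{2} = 232^{2} = 53824$)
$\frac{1}{W + y} = \frac{1}{53824 - 60085} = \frac{1}{-6261} = - \frac{1}{6261}$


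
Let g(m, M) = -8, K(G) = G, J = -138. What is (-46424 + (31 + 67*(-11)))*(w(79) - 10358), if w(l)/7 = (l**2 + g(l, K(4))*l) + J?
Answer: -1316765070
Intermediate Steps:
w(l) = -966 - 56*l + 7*l**2 (w(l) = 7*((l**2 - 8*l) - 138) = 7*(-138 + l**2 - 8*l) = -966 - 56*l + 7*l**2)
(-46424 + (31 + 67*(-11)))*(w(79) - 10358) = (-46424 + (31 + 67*(-11)))*((-966 - 56*79 + 7*79**2) - 10358) = (-46424 + (31 - 737))*((-966 - 4424 + 7*6241) - 10358) = (-46424 - 706)*((-966 - 4424 + 43687) - 10358) = -47130*(38297 - 10358) = -47130*27939 = -1316765070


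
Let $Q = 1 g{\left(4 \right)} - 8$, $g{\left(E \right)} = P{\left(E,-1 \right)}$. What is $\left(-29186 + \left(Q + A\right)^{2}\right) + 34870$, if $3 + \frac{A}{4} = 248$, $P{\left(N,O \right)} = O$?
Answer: $948525$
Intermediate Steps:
$g{\left(E \right)} = -1$
$Q = -9$ ($Q = 1 \left(-1\right) - 8 = -1 - 8 = -9$)
$A = 980$ ($A = -12 + 4 \cdot 248 = -12 + 992 = 980$)
$\left(-29186 + \left(Q + A\right)^{2}\right) + 34870 = \left(-29186 + \left(-9 + 980\right)^{2}\right) + 34870 = \left(-29186 + 971^{2}\right) + 34870 = \left(-29186 + 942841\right) + 34870 = 913655 + 34870 = 948525$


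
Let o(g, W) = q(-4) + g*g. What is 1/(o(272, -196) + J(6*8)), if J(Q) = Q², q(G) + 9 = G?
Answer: 1/76275 ≈ 1.3110e-5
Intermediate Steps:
q(G) = -9 + G
o(g, W) = -13 + g² (o(g, W) = (-9 - 4) + g*g = -13 + g²)
1/(o(272, -196) + J(6*8)) = 1/((-13 + 272²) + (6*8)²) = 1/((-13 + 73984) + 48²) = 1/(73971 + 2304) = 1/76275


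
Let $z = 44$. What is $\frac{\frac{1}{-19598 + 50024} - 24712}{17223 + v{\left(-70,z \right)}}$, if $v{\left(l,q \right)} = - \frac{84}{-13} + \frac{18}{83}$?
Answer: $- \frac{811286408569}{565644380598} \approx -1.4343$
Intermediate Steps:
$v{\left(l,q \right)} = \frac{7206}{1079}$ ($v{\left(l,q \right)} = \left(-84\right) \left(- \frac{1}{13}\right) + 18 \cdot \frac{1}{83} = \frac{84}{13} + \frac{18}{83} = \frac{7206}{1079}$)
$\frac{\frac{1}{-19598 + 50024} - 24712}{17223 + v{\left(-70,z \right)}} = \frac{\frac{1}{-19598 + 50024} - 24712}{17223 + \frac{7206}{1079}} = \frac{\frac{1}{30426} - 24712}{\frac{18590823}{1079}} = \left(\frac{1}{30426} - 24712\right) \frac{1079}{18590823} = \left(- \frac{751887311}{30426}\right) \frac{1079}{18590823} = - \frac{811286408569}{565644380598}$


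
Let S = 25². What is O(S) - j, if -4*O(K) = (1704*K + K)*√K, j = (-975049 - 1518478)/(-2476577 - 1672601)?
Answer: -55268352565179/8298356 ≈ -6.6602e+6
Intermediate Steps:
j = 2493527/4149178 (j = -2493527/(-4149178) = -2493527*(-1/4149178) = 2493527/4149178 ≈ 0.60097)
S = 625
O(K) = -1705*K^(3/2)/4 (O(K) = -(1704*K + K)*√K/4 = -1705*K*√K/4 = -1705*K^(3/2)/4)
O(S) - j = -1705*625^(3/2)/4 - 1*2493527/4149178 = -1705/4*15625 - 2493527/4149178 = -26640625/4 - 2493527/4149178 = -55268352565179/8298356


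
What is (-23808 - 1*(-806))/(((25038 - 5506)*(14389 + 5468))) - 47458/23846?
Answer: -4601746956221/2312149437426 ≈ -1.9902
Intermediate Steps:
(-23808 - 1*(-806))/(((25038 - 5506)*(14389 + 5468))) - 47458/23846 = (-23808 + 806)/((19532*19857)) - 47458*1/23846 = -23002/387846924 - 23729/11923 = -23002*1/387846924 - 23729/11923 = -11501/193923462 - 23729/11923 = -4601746956221/2312149437426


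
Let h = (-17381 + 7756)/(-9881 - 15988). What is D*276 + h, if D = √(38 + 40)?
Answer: 9625/25869 + 276*√78 ≈ 2437.9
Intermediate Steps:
D = √78 ≈ 8.8318
h = 9625/25869 (h = -9625/(-25869) = -9625*(-1/25869) = 9625/25869 ≈ 0.37207)
D*276 + h = √78*276 + 9625/25869 = 276*√78 + 9625/25869 = 9625/25869 + 276*√78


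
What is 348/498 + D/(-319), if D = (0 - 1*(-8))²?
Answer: 13190/26477 ≈ 0.49817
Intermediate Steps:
D = 64 (D = (0 + 8)² = 8² = 64)
348/498 + D/(-319) = 348/498 + 64/(-319) = 348*(1/498) + 64*(-1/319) = 58/83 - 64/319 = 13190/26477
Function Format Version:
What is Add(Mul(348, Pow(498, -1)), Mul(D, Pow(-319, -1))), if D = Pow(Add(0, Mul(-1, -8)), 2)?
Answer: Rational(13190, 26477) ≈ 0.49817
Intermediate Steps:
D = 64 (D = Pow(Add(0, 8), 2) = Pow(8, 2) = 64)
Add(Mul(348, Pow(498, -1)), Mul(D, Pow(-319, -1))) = Add(Mul(348, Pow(498, -1)), Mul(64, Pow(-319, -1))) = Add(Mul(348, Rational(1, 498)), Mul(64, Rational(-1, 319))) = Add(Rational(58, 83), Rational(-64, 319)) = Rational(13190, 26477)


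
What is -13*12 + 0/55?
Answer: -156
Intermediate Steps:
-13*12 + 0/55 = -156 + 0*(1/55) = -156 + 0 = -156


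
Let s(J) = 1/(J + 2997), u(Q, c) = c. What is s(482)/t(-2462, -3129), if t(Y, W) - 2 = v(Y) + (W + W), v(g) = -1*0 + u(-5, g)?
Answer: -1/30329922 ≈ -3.2971e-8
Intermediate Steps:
v(g) = g (v(g) = -1*0 + g = 0 + g = g)
t(Y, W) = 2 + Y + 2*W (t(Y, W) = 2 + (Y + (W + W)) = 2 + (Y + 2*W) = 2 + Y + 2*W)
s(J) = 1/(2997 + J)
s(482)/t(-2462, -3129) = 1/((2997 + 482)*(2 - 2462 + 2*(-3129))) = 1/(3479*(2 - 2462 - 6258)) = (1/3479)/(-8718) = (1/3479)*(-1/8718) = -1/30329922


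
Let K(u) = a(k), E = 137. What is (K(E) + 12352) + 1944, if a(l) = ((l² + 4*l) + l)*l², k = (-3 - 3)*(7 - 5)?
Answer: 26392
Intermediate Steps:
k = -12 (k = -6*2 = -12)
a(l) = l²*(l² + 5*l) (a(l) = (l² + 5*l)*l² = l²*(l² + 5*l))
K(u) = 12096 (K(u) = (-12)³*(5 - 12) = -1728*(-7) = 12096)
(K(E) + 12352) + 1944 = (12096 + 12352) + 1944 = 24448 + 1944 = 26392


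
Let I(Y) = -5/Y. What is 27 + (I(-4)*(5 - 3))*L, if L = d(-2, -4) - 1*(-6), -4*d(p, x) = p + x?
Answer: 183/4 ≈ 45.750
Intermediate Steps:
d(p, x) = -p/4 - x/4 (d(p, x) = -(p + x)/4 = -p/4 - x/4)
L = 15/2 (L = (-¼*(-2) - ¼*(-4)) - 1*(-6) = (½ + 1) + 6 = 3/2 + 6 = 15/2 ≈ 7.5000)
27 + (I(-4)*(5 - 3))*L = 27 + ((-5/(-4))*(5 - 3))*(15/2) = 27 + (-5*(-¼)*2)*(15/2) = 27 + ((5/4)*2)*(15/2) = 27 + (5/2)*(15/2) = 27 + 75/4 = 183/4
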